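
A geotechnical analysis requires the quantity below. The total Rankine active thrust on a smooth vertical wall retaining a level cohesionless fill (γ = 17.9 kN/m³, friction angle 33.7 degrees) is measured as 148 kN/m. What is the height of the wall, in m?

K_a = 0.2863. P_a = ½ K_a γ H² ⇒ H = √(2P_a/(K_a γ)).
H = √(2×148/(0.2863×17.9)) = 7.600 m.

7.60 m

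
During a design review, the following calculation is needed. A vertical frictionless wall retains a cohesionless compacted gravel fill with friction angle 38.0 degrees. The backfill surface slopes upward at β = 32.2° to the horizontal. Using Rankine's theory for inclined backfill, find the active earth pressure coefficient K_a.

0.394

K_a = cos β · (cos β − √(cos²β − cos²φ)) / (cos β + √(cos²β − cos²φ)).
cos β = 0.8462, cos φ = 0.7880, √(cos²β − cos²φ) = 0.3084.
K_a = 0.8462 × (0.8462 − 0.3084)/(0.8462 + 0.3084) = 0.3942.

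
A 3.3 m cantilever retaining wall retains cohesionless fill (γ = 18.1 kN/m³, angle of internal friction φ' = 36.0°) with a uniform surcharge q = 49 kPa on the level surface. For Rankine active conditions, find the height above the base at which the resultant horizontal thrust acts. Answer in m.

K_a = 0.2596.
Triangular part P₁ = ½K_aγH² = 25.59 at H/3 = 1.100 m; rectangular part P₂ = K_a q H = 41.98 at H/2 = 1.650 m.
ȳ = (P₁·1.100 + P₂·1.650)/(P₁+P₂) = 1.442 m.

1.44 m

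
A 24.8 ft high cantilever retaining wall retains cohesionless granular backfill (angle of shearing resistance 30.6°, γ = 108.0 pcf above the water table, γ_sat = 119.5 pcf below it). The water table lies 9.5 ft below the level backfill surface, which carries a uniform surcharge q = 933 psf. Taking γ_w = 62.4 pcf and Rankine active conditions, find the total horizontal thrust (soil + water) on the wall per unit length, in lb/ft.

23700 lb/ft

K_a = tan²(45° − φ/2) = 0.3253.
γ' = 119.5 − 62.4 = 57.10 pcf. h₂ = H − d_w = 15.3 ft.
σ'_h: at surface K_a·q = 303.5; at WT K_a(q+γd_w) = 637.4; at base K_a(q+γd_w+γ'h₂) = 921.6 psf.
P₁ = ½(303.5+637.4)×9.5 = 4469; P₂ = ½(637.4+921.6)×15.3 = 11930; P_w = ½γ_w h₂² = 7304.
Total = 4469+11930+7304 = 23700 lb/ft.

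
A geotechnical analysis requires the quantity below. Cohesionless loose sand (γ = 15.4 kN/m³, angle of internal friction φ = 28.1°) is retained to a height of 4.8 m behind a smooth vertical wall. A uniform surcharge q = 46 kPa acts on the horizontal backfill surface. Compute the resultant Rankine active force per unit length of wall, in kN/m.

K_a = tan²(45° − φ/2) = 0.3596.
Soil triangle: ½ K_a γ H² = 0.5×0.3596×15.4×4.8² = 63.80 kN/m.
Surcharge rectangle: K_a q H = 0.3596×46×4.8 = 79.40 kN/m.
Total = 63.80 + 79.40 = 143.2 kN/m.

143 kN/m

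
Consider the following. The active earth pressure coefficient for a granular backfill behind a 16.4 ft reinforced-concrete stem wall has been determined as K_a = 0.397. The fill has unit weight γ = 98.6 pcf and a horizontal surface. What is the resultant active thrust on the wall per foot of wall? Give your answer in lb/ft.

P = ½ K_a γ H² = 0.5 × 0.397 × 98.6 × 16.4² = 5264 lb/ft.

5260 lb/ft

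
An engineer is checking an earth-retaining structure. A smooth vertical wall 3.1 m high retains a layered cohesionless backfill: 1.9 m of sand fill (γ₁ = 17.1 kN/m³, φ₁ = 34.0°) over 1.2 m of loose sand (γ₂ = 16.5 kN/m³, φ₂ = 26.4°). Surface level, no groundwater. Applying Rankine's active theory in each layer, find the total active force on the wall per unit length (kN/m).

K_a1 = tan²(45°−34.0°/2) = 0.2827; K_a2 = tan²(45°−26.4°/2) = 0.3844.
Layer 1: σ at base = K_a1 γ₁ h₁ = 9.185 kPa; P₁ = ½×9.185×1.9 = 8.726.
Layer 2: σ_v at top = γ₁h₁ = 32.49; σ_h top = K_a2×32.49 = 12.49; σ_h base = K_a2×(32.49+16.5×1.2) = 20.10.
P₂ = ½(12.49+20.10)×1.2 = 19.56. Total P_a = 8.726+19.56 = 28.28 kN/m.

28.3 kN/m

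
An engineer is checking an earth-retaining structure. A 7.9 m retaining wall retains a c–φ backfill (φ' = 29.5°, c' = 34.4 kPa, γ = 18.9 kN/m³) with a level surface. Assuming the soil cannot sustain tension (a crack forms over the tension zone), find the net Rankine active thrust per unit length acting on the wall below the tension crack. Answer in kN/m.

8.84 kN/m

K_a = 0.3401; √K_a = 0.5832.
Tension-crack depth z_c = 2c/(γ√K_a) = 2×34.4/(18.9×0.5832) = 6.242 m.
σ_a at base = K_a γ H − 2c√K_a = 0.3401×18.9×7.9 − 2×34.4×0.5832 = 10.66 kPa.
P_a = ½ × 10.66 × (H − z_c) = 0.5×10.66×1.658 = 8.835 kN/m.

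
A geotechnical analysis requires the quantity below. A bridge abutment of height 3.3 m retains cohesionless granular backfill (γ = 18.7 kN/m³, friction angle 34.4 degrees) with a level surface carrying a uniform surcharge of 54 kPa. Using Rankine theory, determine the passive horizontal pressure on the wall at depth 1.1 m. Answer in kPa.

K_p = (1 + sin φ)/(1 − sin φ) = 3.597.
σ_v = γz + q = 18.7 × 1.1 + 54 = 74.57 kPa.
σ_h = K_p σ_v = 3.597 × 74.57 = 268.3 kPa.

268 kPa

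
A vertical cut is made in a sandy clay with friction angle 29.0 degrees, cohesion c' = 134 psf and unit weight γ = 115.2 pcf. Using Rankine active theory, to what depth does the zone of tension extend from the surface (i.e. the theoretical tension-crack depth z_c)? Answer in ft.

3.95 ft

K_a = tan²(45° − 29.0°/2) = 0.3470; √K_a = 0.5890.
The active pressure is zero where K_a γ z = 2c√K_a, so z_c = 2c/(γ√K_a) = 2×134/(115.2×0.5890) = 3.949 ft.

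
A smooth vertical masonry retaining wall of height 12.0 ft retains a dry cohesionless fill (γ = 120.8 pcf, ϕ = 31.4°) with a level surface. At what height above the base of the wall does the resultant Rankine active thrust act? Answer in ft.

4.00 ft

K_a = 0.3149.
The pressure distribution is triangular, so the resultant acts at H/3 above the base = 12.0/3 = 4.000 ft.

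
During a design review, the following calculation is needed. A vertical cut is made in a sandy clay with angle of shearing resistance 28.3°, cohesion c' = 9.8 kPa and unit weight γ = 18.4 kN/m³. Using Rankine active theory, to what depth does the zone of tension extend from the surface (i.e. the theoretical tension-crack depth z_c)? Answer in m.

1.78 m

K_a = tan²(45° − 28.3°/2) = 0.3568; √K_a = 0.5973.
The active pressure is zero where K_a γ z = 2c√K_a, so z_c = 2c/(γ√K_a) = 2×9.8/(18.4×0.5973) = 1.783 m.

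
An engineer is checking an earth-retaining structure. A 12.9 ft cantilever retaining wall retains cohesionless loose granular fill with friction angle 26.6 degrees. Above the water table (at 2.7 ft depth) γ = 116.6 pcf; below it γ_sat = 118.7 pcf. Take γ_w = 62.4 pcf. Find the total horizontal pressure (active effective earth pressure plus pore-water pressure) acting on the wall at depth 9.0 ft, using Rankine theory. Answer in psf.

649 psf

K_a = (1 − sin φ)/(1 + sin φ) = 0.3814.
γ' = 118.7 − 62.4 = 56.30 pcf.
Effective vertical stress at 9.0 ft: σ'_v = 116.6×2.7 + 56.30×6.30 = 669.5 psf.
σ'_h = K_a σ'_v = 0.3814 × 669.5 = 255.4 psf; u = γ_w × 6.30 = 393.1 psf.
Total σ_h = 255.4 + 393.1 = 648.5 psf.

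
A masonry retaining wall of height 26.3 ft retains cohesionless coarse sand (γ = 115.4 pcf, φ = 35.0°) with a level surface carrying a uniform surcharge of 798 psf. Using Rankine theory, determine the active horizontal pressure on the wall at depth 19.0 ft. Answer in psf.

K_a = (1 − sin φ)/(1 + sin φ) = 0.2710.
σ_v = γz + q = 115.4 × 19.0 + 798 = 2991 psf.
σ_h = K_a σ_v = 0.2710 × 2991 = 810.4 psf.

810 psf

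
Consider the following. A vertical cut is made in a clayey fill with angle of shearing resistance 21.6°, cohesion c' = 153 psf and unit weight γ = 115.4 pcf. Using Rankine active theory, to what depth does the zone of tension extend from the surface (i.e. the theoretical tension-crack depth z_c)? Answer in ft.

K_a = tan²(45° − 21.6°/2) = 0.4619; √K_a = 0.6796.
The active pressure is zero where K_a γ z = 2c√K_a, so z_c = 2c/(γ√K_a) = 2×153/(115.4×0.6796) = 3.902 ft.

3.90 ft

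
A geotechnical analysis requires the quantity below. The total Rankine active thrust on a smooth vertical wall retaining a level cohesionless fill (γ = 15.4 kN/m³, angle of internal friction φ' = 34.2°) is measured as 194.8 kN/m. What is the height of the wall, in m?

9.50 m

K_a = 0.2803. P_a = ½ K_a γ H² ⇒ H = √(2P_a/(K_a γ)).
H = √(2×194.8/(0.2803×15.4)) = 9.500 m.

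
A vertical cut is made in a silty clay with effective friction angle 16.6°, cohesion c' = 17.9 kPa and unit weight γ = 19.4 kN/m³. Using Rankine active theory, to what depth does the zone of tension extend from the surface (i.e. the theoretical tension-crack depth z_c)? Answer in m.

K_a = tan²(45° − 16.6°/2) = 0.5556; √K_a = 0.7454.
The active pressure is zero where K_a γ z = 2c√K_a, so z_c = 2c/(γ√K_a) = 2×17.9/(19.4×0.7454) = 2.476 m.

2.48 m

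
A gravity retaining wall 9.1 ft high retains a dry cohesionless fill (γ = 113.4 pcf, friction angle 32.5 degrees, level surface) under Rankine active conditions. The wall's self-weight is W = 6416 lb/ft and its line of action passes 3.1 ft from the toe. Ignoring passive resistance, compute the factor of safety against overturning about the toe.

K_a = tan²(45° − 32.5°/2) = 0.3010.
P_a = ½K_aγH² = 0.5×0.3010×113.4×9.1² = 1413 lb/ft, acting at H/3 = 3.033 ft above the base.
Overturning moment M_o = P_a × H/3 = 1413 × 3.033 = 4287.
Resisting moment M_r = W × 3.1 = 6416 × 3.1 = 19890.
FS_overturning = M_r/M_o = 19890/4287 = 4.640.

4.64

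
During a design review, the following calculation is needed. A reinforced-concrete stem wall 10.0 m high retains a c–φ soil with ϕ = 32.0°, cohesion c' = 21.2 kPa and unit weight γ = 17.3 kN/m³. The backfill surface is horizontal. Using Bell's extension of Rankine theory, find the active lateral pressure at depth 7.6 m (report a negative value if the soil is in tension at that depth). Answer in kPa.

16.9 kPa

K_a = (1 − sin φ)/(1 + sin φ) = 0.3073.
σ_a = K_a γ z − 2c√K_a = 0.3073×17.3×7.6 − 2×21.2×0.5543 = 16.90 kPa.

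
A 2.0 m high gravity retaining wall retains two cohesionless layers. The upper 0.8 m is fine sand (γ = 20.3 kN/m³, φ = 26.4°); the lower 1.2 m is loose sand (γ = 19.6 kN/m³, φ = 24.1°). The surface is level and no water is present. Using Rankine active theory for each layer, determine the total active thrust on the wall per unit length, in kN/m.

16.6 kN/m

K_a1 = tan²(45°−26.4°/2) = 0.3844; K_a2 = tan²(45°−24.1°/2) = 0.4201.
Layer 1: σ at base = K_a1 γ₁ h₁ = 6.243 kPa; P₁ = ½×6.243×0.8 = 2.497.
Layer 2: σ_v at top = γ₁h₁ = 16.24; σ_h top = K_a2×16.24 = 6.823; σ_h base = K_a2×(16.24+19.6×1.2) = 16.70.
P₂ = ½(6.823+16.70)×1.2 = 14.12. Total P_a = 2.497+14.12 = 16.61 kN/m.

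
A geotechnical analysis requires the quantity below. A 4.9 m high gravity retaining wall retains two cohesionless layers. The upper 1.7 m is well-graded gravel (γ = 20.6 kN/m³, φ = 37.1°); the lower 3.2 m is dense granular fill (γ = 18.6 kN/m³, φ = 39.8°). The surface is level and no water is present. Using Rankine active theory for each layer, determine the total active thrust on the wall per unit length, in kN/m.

K_a1 = tan²(45°−37.1°/2) = 0.2475; K_a2 = tan²(45°−39.8°/2) = 0.2194.
Layer 1: σ at base = K_a1 γ₁ h₁ = 8.667 kPa; P₁ = ½×8.667×1.7 = 7.367.
Layer 2: σ_v at top = γ₁h₁ = 35.02; σ_h top = K_a2×35.02 = 7.684; σ_h base = K_a2×(35.02+18.6×3.2) = 20.74.
P₂ = ½(7.684+20.74)×3.2 = 45.49. Total P_a = 7.367+45.49 = 52.85 kN/m.

52.9 kN/m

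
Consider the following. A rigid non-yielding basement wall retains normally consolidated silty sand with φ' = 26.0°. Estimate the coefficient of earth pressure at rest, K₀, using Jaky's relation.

0.562

K₀ = 1 − sin φ' = 1 − sin 26.0° = 0.5616.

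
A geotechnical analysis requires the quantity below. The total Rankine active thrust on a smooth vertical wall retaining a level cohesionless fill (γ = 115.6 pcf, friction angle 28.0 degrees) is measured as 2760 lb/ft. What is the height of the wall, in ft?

K_a = 0.3610. P_a = ½ K_a γ H² ⇒ H = √(2P_a/(K_a γ)).
H = √(2×2760/(0.3610×115.6)) = 11.50 ft.

11.5 ft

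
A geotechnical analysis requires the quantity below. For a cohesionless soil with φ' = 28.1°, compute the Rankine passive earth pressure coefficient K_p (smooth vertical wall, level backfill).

2.78

K_p = (1 + sin φ)/(1 − sin φ) = tan²(45° + 28.1°/2) = 2.781.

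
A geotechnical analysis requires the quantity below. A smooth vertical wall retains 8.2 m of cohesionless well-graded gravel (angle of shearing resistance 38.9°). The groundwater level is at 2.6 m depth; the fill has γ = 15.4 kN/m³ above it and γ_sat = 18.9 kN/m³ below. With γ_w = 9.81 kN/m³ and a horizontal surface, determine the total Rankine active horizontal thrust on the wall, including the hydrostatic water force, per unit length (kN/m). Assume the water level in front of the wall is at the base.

K_a = tan²(45° − φ/2) = 0.2285.
γ' = 18.9 − 9.81 = 9.090 kN/m³. Depth below WT = 5.6 m.
σ'_h at WT = K_a γ d_w = 9.150 kPa; at base = 9.150 + K_a γ' × 5.6 = 20.78 kPa.
P₁ (0–2.6 m) = ½×9.150×2.6 = 11.90. P₂ (2.6–8.2 m) = ½(9.150+20.78)×5.6 = 83.81.
P_w = ½ γ_w h₂² = 0.5×9.81×5.6² = 153.8. Total = 11.90+83.81+153.8 = 249.5 kN/m.

250 kN/m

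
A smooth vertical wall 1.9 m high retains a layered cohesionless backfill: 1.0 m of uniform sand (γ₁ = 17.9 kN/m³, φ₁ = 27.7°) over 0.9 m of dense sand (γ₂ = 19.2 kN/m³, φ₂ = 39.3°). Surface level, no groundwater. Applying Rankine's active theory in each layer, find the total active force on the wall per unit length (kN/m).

K_a1 = tan²(45°−27.7°/2) = 0.3653; K_a2 = tan²(45°−39.3°/2) = 0.2245.
Layer 1: σ at base = K_a1 γ₁ h₁ = 6.539 kPa; P₁ = ½×6.539×1.0 = 3.270.
Layer 2: σ_v at top = γ₁h₁ = 17.90; σ_h top = K_a2×17.90 = 4.018; σ_h base = K_a2×(17.90+19.2×0.9) = 7.896.
P₂ = ½(4.018+7.896)×0.9 = 5.361. Total P_a = 3.270+5.361 = 8.631 kN/m.

8.63 kN/m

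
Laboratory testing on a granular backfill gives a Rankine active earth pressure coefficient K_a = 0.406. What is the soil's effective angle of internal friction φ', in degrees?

25.0°

K_a = tan²(45° − φ/2) ⇒ 45° − φ/2 = arctan(√0.406) = 32.50°.
φ = 2(45° − 32.50°) = 24.99°.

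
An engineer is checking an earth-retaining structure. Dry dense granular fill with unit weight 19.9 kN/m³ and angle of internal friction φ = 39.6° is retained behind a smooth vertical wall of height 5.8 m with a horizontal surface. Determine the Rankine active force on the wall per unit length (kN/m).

74.1 kN/m

K_a = tan²(45° − φ/2) = 0.2214.
P_a = ½ K_a γ H² = 0.5 × 0.2214 × 19.9 × 5.8² = 74.12 kN/m.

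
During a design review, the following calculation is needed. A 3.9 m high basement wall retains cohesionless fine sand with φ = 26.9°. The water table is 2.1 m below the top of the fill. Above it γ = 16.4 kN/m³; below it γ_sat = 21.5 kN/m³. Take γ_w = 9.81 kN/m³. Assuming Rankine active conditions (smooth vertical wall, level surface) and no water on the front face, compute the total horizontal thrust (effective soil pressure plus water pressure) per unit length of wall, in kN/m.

60.0 kN/m

K_a = tan²(45° − φ/2) = 0.3770.
γ' = 21.5 − 9.81 = 11.69 kN/m³. Depth below WT = 1.8 m.
σ'_h at WT = K_a γ d_w = 12.98 kPa; at base = 12.98 + K_a γ' × 1.8 = 20.92 kPa.
P₁ (0–2.1 m) = ½×12.98×2.1 = 13.63. P₂ (2.1–3.9 m) = ½(12.98+20.92)×1.8 = 30.51.
P_w = ½ γ_w h₂² = 0.5×9.81×1.8² = 15.89. Total = 13.63+30.51+15.89 = 60.04 kN/m.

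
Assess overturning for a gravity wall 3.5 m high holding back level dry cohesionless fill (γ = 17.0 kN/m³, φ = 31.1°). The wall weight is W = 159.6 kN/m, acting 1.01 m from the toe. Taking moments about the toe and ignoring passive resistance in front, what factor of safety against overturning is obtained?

4.16

K_a = tan²(45° − 31.1°/2) = 0.3188.
P_a = ½K_aγH² = 0.5×0.3188×17.0×3.5² = 33.19 kN/m, acting at H/3 = 1.167 m above the base.
Overturning moment M_o = P_a × H/3 = 33.19 × 1.167 = 38.73.
Resisting moment M_r = W × 1.01 = 159.6 × 1.01 = 161.2.
FS_overturning = M_r/M_o = 161.2/38.73 = 4.162.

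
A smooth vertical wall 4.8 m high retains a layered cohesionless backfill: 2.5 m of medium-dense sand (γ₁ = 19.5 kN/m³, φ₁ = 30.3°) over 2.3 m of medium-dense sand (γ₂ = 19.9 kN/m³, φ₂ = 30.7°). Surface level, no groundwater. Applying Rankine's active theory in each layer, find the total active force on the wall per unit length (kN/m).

73.5 kN/m

K_a1 = tan²(45°−30.3°/2) = 0.3293; K_a2 = tan²(45°−30.7°/2) = 0.3240.
Layer 1: σ at base = K_a1 γ₁ h₁ = 16.05 kPa; P₁ = ½×16.05×2.5 = 20.07.
Layer 2: σ_v at top = γ₁h₁ = 48.75; σ_h top = K_a2×48.75 = 15.80; σ_h base = K_a2×(48.75+19.9×2.3) = 30.63.
P₂ = ½(15.80+30.63)×2.3 = 53.39. Total P_a = 20.07+53.39 = 73.45 kN/m.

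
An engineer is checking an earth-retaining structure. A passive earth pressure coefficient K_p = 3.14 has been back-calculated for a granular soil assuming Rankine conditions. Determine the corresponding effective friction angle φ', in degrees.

31.1°

K_p = (1+sin φ)/(1−sin φ) ⇒ sin φ = (K_p − 1)/(K_p + 1) = 0.5169.
φ = arcsin(0.5169) = 31.13°.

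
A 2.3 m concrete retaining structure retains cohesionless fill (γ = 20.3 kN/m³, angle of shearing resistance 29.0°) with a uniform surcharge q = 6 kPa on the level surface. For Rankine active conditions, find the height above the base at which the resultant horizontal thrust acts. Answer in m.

K_a = 0.3470.
Triangular part P₁ = ½K_aγH² = 18.63 at H/3 = 0.7667 m; rectangular part P₂ = K_a q H = 4.788 at H/2 = 1.150 m.
ȳ = (P₁·0.7667 + P₂·1.150)/(P₁+P₂) = 0.8450 m.

0.845 m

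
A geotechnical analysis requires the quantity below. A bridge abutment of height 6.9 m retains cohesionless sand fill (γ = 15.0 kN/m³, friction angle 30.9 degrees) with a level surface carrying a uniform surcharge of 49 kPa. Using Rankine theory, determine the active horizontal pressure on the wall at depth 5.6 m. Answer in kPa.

42.7 kPa

K_a = (1 − sin φ)/(1 + sin φ) = 0.3214.
σ_v = γz + q = 15.0 × 5.6 + 49 = 133.0 kPa.
σ_h = K_a σ_v = 0.3214 × 133.0 = 42.75 kPa.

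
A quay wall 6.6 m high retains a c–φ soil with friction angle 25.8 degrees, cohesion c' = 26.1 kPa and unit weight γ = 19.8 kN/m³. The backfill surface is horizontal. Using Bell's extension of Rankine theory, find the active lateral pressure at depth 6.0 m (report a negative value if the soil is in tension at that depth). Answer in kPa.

14.0 kPa

K_a = (1 − sin φ)/(1 + sin φ) = 0.3935.
σ_a = K_a γ z − 2c√K_a = 0.3935×19.8×6.0 − 2×26.1×0.6273 = 14.00 kPa.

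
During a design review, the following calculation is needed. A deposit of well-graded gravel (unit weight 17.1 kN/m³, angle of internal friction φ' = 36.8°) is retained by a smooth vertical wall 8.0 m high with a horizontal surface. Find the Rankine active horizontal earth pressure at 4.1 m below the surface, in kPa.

K_a = (1 − sin φ)/(1 + sin φ) = 0.2508.
σ_h = K_a γ z = 0.2508 × 17.1 × 4.1 = 17.58 kPa.

17.6 kPa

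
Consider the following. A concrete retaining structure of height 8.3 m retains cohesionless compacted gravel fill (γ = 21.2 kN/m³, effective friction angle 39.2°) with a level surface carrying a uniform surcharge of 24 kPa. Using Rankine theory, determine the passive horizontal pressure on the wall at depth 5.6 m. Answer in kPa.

K_p = (1 + sin φ)/(1 − sin φ) = 4.435.
σ_v = γz + q = 21.2 × 5.6 + 24 = 142.7 kPa.
σ_h = K_p σ_v = 4.435 × 142.7 = 633.0 kPa.

633 kPa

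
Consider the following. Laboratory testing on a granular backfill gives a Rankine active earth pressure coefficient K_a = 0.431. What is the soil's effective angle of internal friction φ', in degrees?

K_a = tan²(45° − φ/2) ⇒ 45° − φ/2 = arctan(√0.431) = 33.29°.
φ = 2(45° − 33.29°) = 23.43°.

23.4°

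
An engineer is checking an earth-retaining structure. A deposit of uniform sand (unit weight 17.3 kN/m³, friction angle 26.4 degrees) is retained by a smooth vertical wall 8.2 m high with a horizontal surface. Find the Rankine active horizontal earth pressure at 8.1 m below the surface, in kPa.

K_a = (1 − sin φ)/(1 + sin φ) = 0.3844.
σ_h = K_a γ z = 0.3844 × 17.3 × 8.1 = 53.87 kPa.

53.9 kPa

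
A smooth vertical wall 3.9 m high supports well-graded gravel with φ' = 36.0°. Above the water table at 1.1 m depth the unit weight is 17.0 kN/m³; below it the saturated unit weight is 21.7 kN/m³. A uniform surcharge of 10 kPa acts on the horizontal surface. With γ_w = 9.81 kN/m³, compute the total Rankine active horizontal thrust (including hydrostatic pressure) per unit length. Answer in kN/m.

K_a = tan²(45° − φ/2) = 0.2596.
γ' = 21.7 − 9.81 = 11.89 kN/m³. h₂ = H − d_w = 2.8 m.
σ'_h: at surface K_a·q = 2.596; at WT K_a(q+γd_w) = 7.451; at base K_a(q+γd_w+γ'h₂) = 16.09 kPa.
P₁ = ½(2.596+7.451)×1.1 = 5.526; P₂ = ½(7.451+16.09)×2.8 = 32.96; P_w = ½γ_w h₂² = 38.46.
Total = 5.526+32.96+38.46 = 76.94 kN/m.

76.9 kN/m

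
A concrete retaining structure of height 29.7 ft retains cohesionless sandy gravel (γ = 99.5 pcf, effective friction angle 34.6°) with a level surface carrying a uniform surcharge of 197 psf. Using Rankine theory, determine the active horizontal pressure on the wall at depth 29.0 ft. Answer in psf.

K_a = (1 − sin φ)/(1 + sin φ) = 0.2756.
σ_v = γz + q = 99.5 × 29.0 + 197 = 3082 psf.
σ_h = K_a σ_v = 0.2756 × 3082 = 849.7 psf.

850 psf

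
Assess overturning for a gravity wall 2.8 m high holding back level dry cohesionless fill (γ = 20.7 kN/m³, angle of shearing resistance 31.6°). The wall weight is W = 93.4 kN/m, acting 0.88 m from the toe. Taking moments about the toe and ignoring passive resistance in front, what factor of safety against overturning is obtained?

K_a = tan²(45° − 31.6°/2) = 0.3123.
P_a = ½K_aγH² = 0.5×0.3123×20.7×2.8² = 25.35 kN/m, acting at H/3 = 0.9333 m above the base.
Overturning moment M_o = P_a × H/3 = 25.35 × 0.9333 = 23.66.
Resisting moment M_r = W × 0.88 = 93.4 × 0.88 = 82.19.
FS_overturning = M_r/M_o = 82.19/23.66 = 3.475.

3.47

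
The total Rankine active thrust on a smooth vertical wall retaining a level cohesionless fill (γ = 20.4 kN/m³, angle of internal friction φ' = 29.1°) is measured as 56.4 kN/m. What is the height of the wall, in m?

4.00 m

K_a = 0.3456. P_a = ½ K_a γ H² ⇒ H = √(2P_a/(K_a γ)).
H = √(2×56.4/(0.3456×20.4)) = 4.000 m.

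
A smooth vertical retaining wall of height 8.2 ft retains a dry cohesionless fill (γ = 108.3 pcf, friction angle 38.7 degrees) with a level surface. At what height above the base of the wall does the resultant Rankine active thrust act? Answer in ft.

K_a = 0.2306.
The pressure distribution is triangular, so the resultant acts at H/3 above the base = 8.2/3 = 2.733 ft.

2.73 ft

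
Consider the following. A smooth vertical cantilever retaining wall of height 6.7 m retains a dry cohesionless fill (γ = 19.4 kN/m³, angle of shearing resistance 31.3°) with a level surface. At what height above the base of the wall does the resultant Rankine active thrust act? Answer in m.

K_a = 0.3162.
The pressure distribution is triangular, so the resultant acts at H/3 above the base = 6.7/3 = 2.233 m.

2.23 m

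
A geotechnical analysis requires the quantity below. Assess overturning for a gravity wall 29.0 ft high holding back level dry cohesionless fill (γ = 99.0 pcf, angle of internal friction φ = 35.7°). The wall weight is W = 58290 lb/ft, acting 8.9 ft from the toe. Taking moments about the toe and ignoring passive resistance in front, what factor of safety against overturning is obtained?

K_a = tan²(45° − 35.7°/2) = 0.2630.
P_a = ½K_aγH² = 0.5×0.2630×99.0×29.0² = 10950 lb/ft, acting at H/3 = 9.667 ft above the base.
Overturning moment M_o = P_a × H/3 = 10950 × 9.667 = 105800.
Resisting moment M_r = W × 8.9 = 58290 × 8.9 = 518800.
FS_overturning = M_r/M_o = 518800/105800 = 4.902.

4.90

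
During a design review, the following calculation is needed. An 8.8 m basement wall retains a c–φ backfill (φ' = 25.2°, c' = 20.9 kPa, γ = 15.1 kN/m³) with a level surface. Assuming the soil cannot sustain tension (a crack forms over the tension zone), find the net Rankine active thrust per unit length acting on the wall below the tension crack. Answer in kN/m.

K_a = 0.4027; √K_a = 0.6346.
Tension-crack depth z_c = 2c/(γ√K_a) = 2×20.9/(15.1×0.6346) = 4.362 m.
σ_a at base = K_a γ H − 2c√K_a = 0.4027×15.1×8.8 − 2×20.9×0.6346 = 26.99 kPa.
P_a = ½ × 26.99 × (H − z_c) = 0.5×26.99×4.438 = 59.89 kN/m.

59.9 kN/m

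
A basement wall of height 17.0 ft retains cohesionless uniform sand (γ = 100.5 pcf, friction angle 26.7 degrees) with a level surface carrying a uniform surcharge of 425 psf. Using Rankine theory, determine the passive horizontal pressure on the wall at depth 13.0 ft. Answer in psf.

4560 psf

K_p = (1 + sin φ)/(1 − sin φ) = 2.632.
σ_v = γz + q = 100.5 × 13.0 + 425 = 1732 psf.
σ_h = K_p σ_v = 2.632 × 1732 = 4557 psf.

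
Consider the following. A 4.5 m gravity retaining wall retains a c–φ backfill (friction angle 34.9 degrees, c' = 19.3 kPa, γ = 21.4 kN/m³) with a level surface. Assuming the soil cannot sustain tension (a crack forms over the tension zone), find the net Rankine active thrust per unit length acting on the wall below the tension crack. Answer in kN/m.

K_a = 0.2721; √K_a = 0.5217.
Tension-crack depth z_c = 2c/(γ√K_a) = 2×19.3/(21.4×0.5217) = 3.458 m.
σ_a at base = K_a γ H − 2c√K_a = 0.2721×21.4×4.5 − 2×19.3×0.5217 = 6.071 kPa.
P_a = ½ × 6.071 × (H − z_c) = 0.5×6.071×1.042 = 3.164 kN/m.

3.16 kN/m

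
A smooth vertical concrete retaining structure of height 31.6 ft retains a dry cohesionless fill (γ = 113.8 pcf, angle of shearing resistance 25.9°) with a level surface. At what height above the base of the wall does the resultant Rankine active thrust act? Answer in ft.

10.5 ft

K_a = 0.3920.
The pressure distribution is triangular, so the resultant acts at H/3 above the base = 31.6/3 = 10.53 ft.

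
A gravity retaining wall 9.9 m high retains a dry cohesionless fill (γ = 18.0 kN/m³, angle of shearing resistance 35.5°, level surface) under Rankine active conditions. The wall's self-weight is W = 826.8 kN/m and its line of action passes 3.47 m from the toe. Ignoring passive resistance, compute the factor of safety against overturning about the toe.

K_a = tan²(45° − 35.5°/2) = 0.2653.
P_a = ½K_aγH² = 0.5×0.2653×18.0×9.9² = 234.0 kN/m, acting at H/3 = 3.300 m above the base.
Overturning moment M_o = P_a × H/3 = 234.0 × 3.300 = 772.1.
Resisting moment M_r = W × 3.47 = 826.8 × 3.47 = 2869.
FS_overturning = M_r/M_o = 2869/772.1 = 3.716.

3.72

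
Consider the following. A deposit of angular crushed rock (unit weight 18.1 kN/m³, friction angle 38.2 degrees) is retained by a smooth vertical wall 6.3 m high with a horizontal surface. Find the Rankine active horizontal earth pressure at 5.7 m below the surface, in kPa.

24.3 kPa

K_a = (1 − sin φ)/(1 + sin φ) = 0.2358.
σ_h = K_a γ z = 0.2358 × 18.1 × 5.7 = 24.33 kPa.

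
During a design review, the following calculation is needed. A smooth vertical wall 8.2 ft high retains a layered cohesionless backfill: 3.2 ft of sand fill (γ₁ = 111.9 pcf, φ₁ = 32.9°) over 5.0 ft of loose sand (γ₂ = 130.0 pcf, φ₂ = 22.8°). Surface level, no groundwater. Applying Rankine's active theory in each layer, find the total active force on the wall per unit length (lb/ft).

K_a1 = tan²(45°−32.9°/2) = 0.2960; K_a2 = tan²(45°−22.8°/2) = 0.4414.
Layer 1: σ at base = K_a1 γ₁ h₁ = 106.0 psf; P₁ = ½×106.0×3.2 = 169.6.
Layer 2: σ_v at top = γ₁h₁ = 358.1; σ_h top = K_a2×358.1 = 158.1; σ_h base = K_a2×(358.1+130.0×5.0) = 445.0.
P₂ = ½(158.1+445.0)×5.0 = 1508. Total P_a = 169.6+1508 = 1677 lb/ft.

1680 lb/ft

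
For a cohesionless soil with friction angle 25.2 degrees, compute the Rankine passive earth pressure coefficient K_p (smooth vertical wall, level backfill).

2.48

K_p = (1 + sin φ)/(1 − sin φ) = tan²(45° + 25.2°/2) = 2.483.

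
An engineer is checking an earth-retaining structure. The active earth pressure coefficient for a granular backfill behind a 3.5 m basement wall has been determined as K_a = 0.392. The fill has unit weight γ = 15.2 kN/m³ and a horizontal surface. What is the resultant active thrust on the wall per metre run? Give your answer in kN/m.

36.5 kN/m

P = ½ K_a γ H² = 0.5 × 0.392 × 15.2 × 3.5² = 36.50 kN/m.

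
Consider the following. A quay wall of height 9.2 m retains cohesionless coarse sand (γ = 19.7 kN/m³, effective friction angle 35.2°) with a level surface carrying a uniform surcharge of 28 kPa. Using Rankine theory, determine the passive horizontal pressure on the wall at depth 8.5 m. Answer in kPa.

K_p = (1 + sin φ)/(1 − sin φ) = 3.722.
σ_v = γz + q = 19.7 × 8.5 + 28 = 195.4 kPa.
σ_h = K_p σ_v = 3.722 × 195.4 = 727.4 kPa.

727 kPa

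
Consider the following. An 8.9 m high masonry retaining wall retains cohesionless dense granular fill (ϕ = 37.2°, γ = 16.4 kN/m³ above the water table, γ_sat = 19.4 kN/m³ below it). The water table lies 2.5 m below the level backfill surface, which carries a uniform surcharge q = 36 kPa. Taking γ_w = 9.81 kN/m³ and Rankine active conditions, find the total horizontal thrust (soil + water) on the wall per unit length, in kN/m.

K_a = tan²(45° − φ/2) = 0.2464.
γ' = 19.4 − 9.81 = 9.590 kN/m³. h₂ = H − d_w = 6.4 m.
σ'_h: at surface K_a·q = 8.871; at WT K_a(q+γd_w) = 18.97; at base K_a(q+γd_w+γ'h₂) = 34.10 kPa.
P₁ = ½(8.871+18.97)×2.5 = 34.81; P₂ = ½(18.97+34.10)×6.4 = 169.8; P_w = ½γ_w h₂² = 200.9.
Total = 34.81+169.8+200.9 = 405.5 kN/m.

406 kN/m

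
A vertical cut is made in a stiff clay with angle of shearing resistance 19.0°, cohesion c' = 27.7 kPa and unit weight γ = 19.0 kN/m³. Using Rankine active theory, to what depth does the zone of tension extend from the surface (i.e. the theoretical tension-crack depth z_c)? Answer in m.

K_a = tan²(45° − 19.0°/2) = 0.5088; √K_a = 0.7133.
The active pressure is zero where K_a γ z = 2c√K_a, so z_c = 2c/(γ√K_a) = 2×27.7/(19.0×0.7133) = 4.088 m.

4.09 m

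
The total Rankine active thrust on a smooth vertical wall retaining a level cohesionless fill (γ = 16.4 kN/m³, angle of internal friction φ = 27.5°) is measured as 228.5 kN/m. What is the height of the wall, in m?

8.70 m

K_a = 0.3682. P_a = ½ K_a γ H² ⇒ H = √(2P_a/(K_a γ)).
H = √(2×228.5/(0.3682×16.4)) = 8.699 m.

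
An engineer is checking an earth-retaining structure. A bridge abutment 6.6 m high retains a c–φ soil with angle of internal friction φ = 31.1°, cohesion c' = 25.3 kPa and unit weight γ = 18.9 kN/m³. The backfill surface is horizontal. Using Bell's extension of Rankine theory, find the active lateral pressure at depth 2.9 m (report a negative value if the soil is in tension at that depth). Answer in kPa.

-11.1 kPa

K_a = (1 − sin φ)/(1 + sin φ) = 0.3188.
σ_a = K_a γ z − 2c√K_a = 0.3188×18.9×2.9 − 2×25.3×0.5646 = -11.10 kPa.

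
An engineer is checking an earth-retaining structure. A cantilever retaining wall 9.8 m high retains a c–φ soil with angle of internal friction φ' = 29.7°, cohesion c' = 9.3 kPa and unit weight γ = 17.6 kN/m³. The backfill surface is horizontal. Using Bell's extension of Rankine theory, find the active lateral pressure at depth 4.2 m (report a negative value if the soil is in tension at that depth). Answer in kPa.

K_a = (1 − sin φ)/(1 + sin φ) = 0.3374.
σ_a = K_a γ z − 2c√K_a = 0.3374×17.6×4.2 − 2×9.3×0.5808 = 14.14 kPa.

14.1 kPa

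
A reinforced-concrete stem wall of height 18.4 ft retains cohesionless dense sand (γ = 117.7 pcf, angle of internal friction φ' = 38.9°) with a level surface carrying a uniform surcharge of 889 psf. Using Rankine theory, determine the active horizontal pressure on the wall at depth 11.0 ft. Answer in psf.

K_a = (1 − sin φ)/(1 + sin φ) = 0.2285.
σ_v = γz + q = 117.7 × 11.0 + 889 = 2184 psf.
σ_h = K_a σ_v = 0.2285 × 2184 = 499.0 psf.

499 psf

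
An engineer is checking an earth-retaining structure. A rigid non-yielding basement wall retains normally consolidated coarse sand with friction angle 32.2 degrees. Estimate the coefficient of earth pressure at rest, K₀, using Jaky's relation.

K₀ = 1 − sin φ' = 1 − sin 32.2° = 0.4671.

0.467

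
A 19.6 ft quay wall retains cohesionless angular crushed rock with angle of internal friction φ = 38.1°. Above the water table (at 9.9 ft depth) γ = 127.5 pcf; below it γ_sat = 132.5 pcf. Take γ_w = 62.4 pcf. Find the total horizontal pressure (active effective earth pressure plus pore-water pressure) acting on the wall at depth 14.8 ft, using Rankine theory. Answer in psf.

686 psf

K_a = (1 − sin φ)/(1 + sin φ) = 0.2368.
γ' = 132.5 − 62.4 = 70.10 pcf.
Effective vertical stress at 14.8 ft: σ'_v = 127.5×9.9 + 70.10×4.90 = 1606 psf.
σ'_h = K_a σ'_v = 0.2368 × 1606 = 380.3 psf; u = γ_w × 4.90 = 305.8 psf.
Total σ_h = 380.3 + 305.8 = 686.0 psf.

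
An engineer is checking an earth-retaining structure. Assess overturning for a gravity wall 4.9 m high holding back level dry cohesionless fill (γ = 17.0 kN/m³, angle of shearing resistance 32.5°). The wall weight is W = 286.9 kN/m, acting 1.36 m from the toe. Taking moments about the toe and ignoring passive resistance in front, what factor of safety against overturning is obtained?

K_a = tan²(45° − 32.5°/2) = 0.3010.
P_a = ½K_aγH² = 0.5×0.3010×17.0×4.9² = 61.43 kN/m, acting at H/3 = 1.633 m above the base.
Overturning moment M_o = P_a × H/3 = 61.43 × 1.633 = 100.3.
Resisting moment M_r = W × 1.36 = 286.9 × 1.36 = 390.2.
FS_overturning = M_r/M_o = 390.2/100.3 = 3.889.

3.89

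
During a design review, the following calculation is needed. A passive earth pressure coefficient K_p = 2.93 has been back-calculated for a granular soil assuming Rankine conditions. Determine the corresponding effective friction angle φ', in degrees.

29.4°

K_p = (1+sin φ)/(1−sin φ) ⇒ sin φ = (K_p − 1)/(K_p + 1) = 0.4911.
φ = arcsin(0.4911) = 29.41°.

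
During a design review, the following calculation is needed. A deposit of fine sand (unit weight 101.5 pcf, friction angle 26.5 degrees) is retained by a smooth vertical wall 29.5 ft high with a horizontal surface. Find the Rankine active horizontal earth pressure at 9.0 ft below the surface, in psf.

K_a = (1 − sin φ)/(1 + sin φ) = 0.3829.
σ_h = K_a γ z = 0.3829 × 101.5 × 9.0 = 349.8 psf.

350 psf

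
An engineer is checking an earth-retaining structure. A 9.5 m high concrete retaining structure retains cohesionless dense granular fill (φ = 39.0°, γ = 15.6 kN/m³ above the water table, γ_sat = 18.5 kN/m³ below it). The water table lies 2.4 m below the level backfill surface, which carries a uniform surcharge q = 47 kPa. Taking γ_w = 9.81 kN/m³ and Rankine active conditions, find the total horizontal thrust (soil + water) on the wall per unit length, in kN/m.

K_a = tan²(45° − φ/2) = 0.2275.
γ' = 18.5 − 9.81 = 8.690 kN/m³. h₂ = H − d_w = 7.1 m.
σ'_h: at surface K_a·q = 10.69; at WT K_a(q+γd_w) = 19.21; at base K_a(q+γd_w+γ'h₂) = 33.25 kPa.
P₁ = ½(10.69+19.21)×2.4 = 35.88; P₂ = ½(19.21+33.25)×7.1 = 186.2; P_w = ½γ_w h₂² = 247.3.
Total = 35.88+186.2+247.3 = 469.4 kN/m.

469 kN/m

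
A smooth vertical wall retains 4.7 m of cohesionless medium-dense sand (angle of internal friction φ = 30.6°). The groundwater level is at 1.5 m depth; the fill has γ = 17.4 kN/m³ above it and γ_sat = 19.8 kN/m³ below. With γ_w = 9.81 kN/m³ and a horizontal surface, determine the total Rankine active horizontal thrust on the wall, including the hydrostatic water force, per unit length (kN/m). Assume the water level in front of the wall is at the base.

K_a = tan²(45° − φ/2) = 0.3253.
γ' = 19.8 − 9.81 = 9.990 kN/m³. Depth below WT = 3.2 m.
σ'_h at WT = K_a γ d_w = 8.491 kPa; at base = 8.491 + K_a γ' × 3.2 = 18.89 kPa.
P₁ (0–1.5 m) = ½×8.491×1.5 = 6.369. P₂ (1.5–4.7 m) = ½(8.491+18.89)×3.2 = 43.81.
P_w = ½ γ_w h₂² = 0.5×9.81×3.2² = 50.23. Total = 6.369+43.81+50.23 = 100.4 kN/m.

100 kN/m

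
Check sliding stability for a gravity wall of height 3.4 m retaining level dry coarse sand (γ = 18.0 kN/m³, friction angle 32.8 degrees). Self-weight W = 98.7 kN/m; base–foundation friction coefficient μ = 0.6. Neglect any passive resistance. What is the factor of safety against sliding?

1.91

K_a = tan²(45° − 32.8°/2) = 0.2973.
P_a = ½K_aγH² = 0.5×0.2973×18.0×3.4² = 30.93 kN/m, acting at H/3 = 1.133 m above the base.
FS_sliding = μW / P_a = 0.6×98.7 / 30.93 = 1.915.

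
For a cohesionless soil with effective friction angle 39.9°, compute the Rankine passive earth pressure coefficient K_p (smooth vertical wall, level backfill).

4.58

K_p = (1 + sin φ)/(1 − sin φ) = tan²(45° + 39.9°/2) = 4.578.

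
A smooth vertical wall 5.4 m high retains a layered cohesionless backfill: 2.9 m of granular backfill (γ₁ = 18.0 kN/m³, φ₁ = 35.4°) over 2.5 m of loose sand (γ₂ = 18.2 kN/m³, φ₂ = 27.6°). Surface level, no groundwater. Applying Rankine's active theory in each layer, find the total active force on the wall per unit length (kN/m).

K_a1 = tan²(45°−35.4°/2) = 0.2664; K_a2 = tan²(45°−27.6°/2) = 0.3668.
Layer 1: σ at base = K_a1 γ₁ h₁ = 13.91 kPa; P₁ = ½×13.91×2.9 = 20.16.
Layer 2: σ_v at top = γ₁h₁ = 52.20; σ_h top = K_a2×52.20 = 19.15; σ_h base = K_a2×(52.20+18.2×2.5) = 35.83.
P₂ = ½(19.15+35.83)×2.5 = 68.72. Total P_a = 20.16+68.72 = 88.89 kN/m.

88.9 kN/m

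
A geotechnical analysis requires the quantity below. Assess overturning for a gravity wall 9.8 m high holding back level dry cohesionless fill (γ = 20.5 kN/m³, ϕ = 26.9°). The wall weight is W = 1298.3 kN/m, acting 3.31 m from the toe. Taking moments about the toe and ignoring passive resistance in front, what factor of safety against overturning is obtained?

3.54

K_a = tan²(45° − 26.9°/2) = 0.3770.
P_a = ½K_aγH² = 0.5×0.3770×20.5×9.8² = 371.1 kN/m, acting at H/3 = 3.267 m above the base.
Overturning moment M_o = P_a × H/3 = 371.1 × 3.267 = 1212.
Resisting moment M_r = W × 3.31 = 1298.3 × 3.31 = 4297.
FS_overturning = M_r/M_o = 4297/1212 = 3.545.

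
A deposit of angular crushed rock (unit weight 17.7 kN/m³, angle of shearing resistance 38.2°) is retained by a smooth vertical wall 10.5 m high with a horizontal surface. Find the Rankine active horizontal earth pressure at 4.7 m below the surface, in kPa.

19.6 kPa

K_a = (1 − sin φ)/(1 + sin φ) = 0.2358.
σ_h = K_a γ z = 0.2358 × 17.7 × 4.7 = 19.61 kPa.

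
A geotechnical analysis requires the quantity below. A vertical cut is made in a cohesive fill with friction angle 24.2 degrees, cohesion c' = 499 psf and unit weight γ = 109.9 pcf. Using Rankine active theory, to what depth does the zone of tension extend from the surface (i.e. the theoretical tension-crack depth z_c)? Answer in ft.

K_a = tan²(45° − 24.2°/2) = 0.4185; √K_a = 0.6469.
The active pressure is zero where K_a γ z = 2c√K_a, so z_c = 2c/(γ√K_a) = 2×499/(109.9×0.6469) = 14.04 ft.

14.0 ft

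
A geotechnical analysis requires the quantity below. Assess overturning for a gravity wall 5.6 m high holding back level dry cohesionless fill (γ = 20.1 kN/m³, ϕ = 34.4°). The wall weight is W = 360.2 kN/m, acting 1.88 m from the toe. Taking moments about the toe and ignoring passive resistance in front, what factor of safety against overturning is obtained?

4.14

K_a = tan²(45° − 34.4°/2) = 0.2780.
P_a = ½K_aγH² = 0.5×0.2780×20.1×5.6² = 87.61 kN/m, acting at H/3 = 1.867 m above the base.
Overturning moment M_o = P_a × H/3 = 87.61 × 1.867 = 163.5.
Resisting moment M_r = W × 1.88 = 360.2 × 1.88 = 677.2.
FS_overturning = M_r/M_o = 677.2/163.5 = 4.141.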